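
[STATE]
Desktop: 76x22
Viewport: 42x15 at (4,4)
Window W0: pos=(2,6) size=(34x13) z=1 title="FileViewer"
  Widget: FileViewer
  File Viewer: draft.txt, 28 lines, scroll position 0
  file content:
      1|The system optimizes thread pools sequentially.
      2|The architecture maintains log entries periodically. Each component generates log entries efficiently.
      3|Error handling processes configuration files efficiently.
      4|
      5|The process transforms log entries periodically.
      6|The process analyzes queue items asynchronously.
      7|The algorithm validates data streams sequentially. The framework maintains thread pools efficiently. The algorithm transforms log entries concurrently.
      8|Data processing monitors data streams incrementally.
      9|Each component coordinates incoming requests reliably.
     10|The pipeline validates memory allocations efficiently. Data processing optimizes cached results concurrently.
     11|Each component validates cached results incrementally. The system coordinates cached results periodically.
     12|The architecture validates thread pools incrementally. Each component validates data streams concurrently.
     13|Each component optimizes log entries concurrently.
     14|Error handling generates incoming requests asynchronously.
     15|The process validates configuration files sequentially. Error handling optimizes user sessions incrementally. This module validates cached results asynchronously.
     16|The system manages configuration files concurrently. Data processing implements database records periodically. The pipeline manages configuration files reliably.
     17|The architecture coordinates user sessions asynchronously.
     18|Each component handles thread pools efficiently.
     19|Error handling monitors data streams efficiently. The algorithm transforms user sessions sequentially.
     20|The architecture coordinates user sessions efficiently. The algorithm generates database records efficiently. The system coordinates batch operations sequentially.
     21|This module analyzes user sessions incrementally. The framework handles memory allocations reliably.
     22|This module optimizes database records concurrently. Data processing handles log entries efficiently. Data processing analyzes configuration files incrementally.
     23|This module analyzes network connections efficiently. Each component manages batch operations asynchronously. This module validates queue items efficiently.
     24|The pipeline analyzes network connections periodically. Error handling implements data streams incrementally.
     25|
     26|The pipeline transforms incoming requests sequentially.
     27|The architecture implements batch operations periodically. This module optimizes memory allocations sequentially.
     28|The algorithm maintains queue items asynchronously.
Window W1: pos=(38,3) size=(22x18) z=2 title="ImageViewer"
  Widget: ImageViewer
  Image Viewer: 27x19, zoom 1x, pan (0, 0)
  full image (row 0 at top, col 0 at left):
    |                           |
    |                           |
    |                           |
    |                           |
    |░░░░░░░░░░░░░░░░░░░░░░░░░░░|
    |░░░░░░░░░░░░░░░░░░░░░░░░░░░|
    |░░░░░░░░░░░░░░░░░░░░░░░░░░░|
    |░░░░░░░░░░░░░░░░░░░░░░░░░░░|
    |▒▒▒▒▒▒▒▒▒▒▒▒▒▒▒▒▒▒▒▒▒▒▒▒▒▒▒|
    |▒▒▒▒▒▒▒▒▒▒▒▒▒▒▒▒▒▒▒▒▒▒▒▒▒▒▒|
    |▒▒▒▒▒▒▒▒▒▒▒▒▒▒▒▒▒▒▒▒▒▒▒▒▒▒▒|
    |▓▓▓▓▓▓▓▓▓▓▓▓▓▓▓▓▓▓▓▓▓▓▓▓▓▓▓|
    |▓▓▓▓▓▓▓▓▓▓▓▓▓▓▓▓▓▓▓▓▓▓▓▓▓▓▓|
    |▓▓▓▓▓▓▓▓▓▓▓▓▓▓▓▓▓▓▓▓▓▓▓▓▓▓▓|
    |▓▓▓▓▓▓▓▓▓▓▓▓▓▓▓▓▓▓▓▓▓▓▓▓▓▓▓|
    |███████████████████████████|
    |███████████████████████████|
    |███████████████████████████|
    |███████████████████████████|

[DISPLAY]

                                  ┃ ImageV
                                  ┠───────
━━━━━━━━━━━━━━━━━━━━━━━━━━━━━━━┓  ┃       
FileViewer                     ┃  ┃       
───────────────────────────────┨  ┃       
he system optimizes thread poo▲┃  ┃       
he architecture maintains log █┃  ┃░░░░░░░
rror handling processes config░┃  ┃░░░░░░░
                              ░┃  ┃░░░░░░░
he process transforms log entr░┃  ┃░░░░░░░
he process analyzes queue item░┃  ┃▒▒▒▒▒▒▒
he algorithm validates data st░┃  ┃▒▒▒▒▒▒▒
ata processing monitors data s░┃  ┃▒▒▒▒▒▒▒
ach component coordinates inco▼┃  ┃▓▓▓▓▓▓▓
━━━━━━━━━━━━━━━━━━━━━━━━━━━━━━━┛  ┃▓▓▓▓▓▓▓


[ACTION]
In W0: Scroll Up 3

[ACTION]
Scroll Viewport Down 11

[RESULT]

FileViewer                     ┃  ┃       
───────────────────────────────┨  ┃       
he system optimizes thread poo▲┃  ┃       
he architecture maintains log █┃  ┃░░░░░░░
rror handling processes config░┃  ┃░░░░░░░
                              ░┃  ┃░░░░░░░
he process transforms log entr░┃  ┃░░░░░░░
he process analyzes queue item░┃  ┃▒▒▒▒▒▒▒
he algorithm validates data st░┃  ┃▒▒▒▒▒▒▒
ata processing monitors data s░┃  ┃▒▒▒▒▒▒▒
ach component coordinates inco▼┃  ┃▓▓▓▓▓▓▓
━━━━━━━━━━━━━━━━━━━━━━━━━━━━━━━┛  ┃▓▓▓▓▓▓▓
                                  ┃▓▓▓▓▓▓▓
                                  ┗━━━━━━━
                                          


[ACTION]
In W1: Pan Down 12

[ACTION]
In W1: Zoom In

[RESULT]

FileViewer                     ┃  ┃░░░░░░░
───────────────────────────────┨  ┃░░░░░░░
he system optimizes thread poo▲┃  ┃░░░░░░░
he architecture maintains log █┃  ┃▒▒▒▒▒▒▒
rror handling processes config░┃  ┃▒▒▒▒▒▒▒
                              ░┃  ┃▒▒▒▒▒▒▒
he process transforms log entr░┃  ┃▒▒▒▒▒▒▒
he process analyzes queue item░┃  ┃▒▒▒▒▒▒▒
he algorithm validates data st░┃  ┃▒▒▒▒▒▒▒
ata processing monitors data s░┃  ┃▓▓▓▓▓▓▓
ach component coordinates inco▼┃  ┃▓▓▓▓▓▓▓
━━━━━━━━━━━━━━━━━━━━━━━━━━━━━━━┛  ┃▓▓▓▓▓▓▓
                                  ┃▓▓▓▓▓▓▓
                                  ┗━━━━━━━
                                          


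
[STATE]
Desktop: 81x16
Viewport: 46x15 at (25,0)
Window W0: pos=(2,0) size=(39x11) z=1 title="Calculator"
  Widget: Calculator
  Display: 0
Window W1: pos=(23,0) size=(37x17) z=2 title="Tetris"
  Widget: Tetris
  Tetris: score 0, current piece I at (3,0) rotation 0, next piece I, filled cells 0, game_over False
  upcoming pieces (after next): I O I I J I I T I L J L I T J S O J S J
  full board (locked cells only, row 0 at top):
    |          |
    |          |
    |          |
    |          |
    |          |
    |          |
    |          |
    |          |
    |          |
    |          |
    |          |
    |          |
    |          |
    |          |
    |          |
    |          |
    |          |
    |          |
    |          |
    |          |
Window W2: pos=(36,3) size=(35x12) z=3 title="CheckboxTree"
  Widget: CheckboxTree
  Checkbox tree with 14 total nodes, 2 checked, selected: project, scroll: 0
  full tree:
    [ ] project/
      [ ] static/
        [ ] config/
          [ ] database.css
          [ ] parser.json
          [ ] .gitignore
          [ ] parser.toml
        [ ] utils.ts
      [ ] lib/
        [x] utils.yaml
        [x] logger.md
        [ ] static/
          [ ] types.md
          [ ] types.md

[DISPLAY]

━━━━━━━━━━━━━━━━━━━━━━━━━━━━━━━━━━┓           
Tetris                            ┃           
──────────────────────────────────┨           
         │N┏━━━━━━━━━━━━━━━━━━━━━━━━━━━━━━━━━┓
         │█┃ CheckboxTree                    ┃
         │ ┠─────────────────────────────────┨
         │ ┃>[-] project/                    ┃
         │ ┃   [ ] static/                   ┃
         │ ┃     [ ] config/                 ┃
         │S┃       [ ] database.css          ┃
         │0┃       [ ] parser.json           ┃
         │ ┃       [ ] .gitignore            ┃
         │ ┃       [ ] parser.toml           ┃
         │ ┃     [ ] utils.ts                ┃
         │ ┗━━━━━━━━━━━━━━━━━━━━━━━━━━━━━━━━━┛


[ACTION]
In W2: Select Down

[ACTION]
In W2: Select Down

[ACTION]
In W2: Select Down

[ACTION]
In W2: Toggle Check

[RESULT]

━━━━━━━━━━━━━━━━━━━━━━━━━━━━━━━━━━┓           
Tetris                            ┃           
──────────────────────────────────┨           
         │N┏━━━━━━━━━━━━━━━━━━━━━━━━━━━━━━━━━┓
         │█┃ CheckboxTree                    ┃
         │ ┠─────────────────────────────────┨
         │ ┃ [-] project/                    ┃
         │ ┃   [-] static/                   ┃
         │ ┃     [-] config/                 ┃
         │S┃>      [x] database.css          ┃
         │0┃       [ ] parser.json           ┃
         │ ┃       [ ] .gitignore            ┃
         │ ┃       [ ] parser.toml           ┃
         │ ┃     [ ] utils.ts                ┃
         │ ┗━━━━━━━━━━━━━━━━━━━━━━━━━━━━━━━━━┛


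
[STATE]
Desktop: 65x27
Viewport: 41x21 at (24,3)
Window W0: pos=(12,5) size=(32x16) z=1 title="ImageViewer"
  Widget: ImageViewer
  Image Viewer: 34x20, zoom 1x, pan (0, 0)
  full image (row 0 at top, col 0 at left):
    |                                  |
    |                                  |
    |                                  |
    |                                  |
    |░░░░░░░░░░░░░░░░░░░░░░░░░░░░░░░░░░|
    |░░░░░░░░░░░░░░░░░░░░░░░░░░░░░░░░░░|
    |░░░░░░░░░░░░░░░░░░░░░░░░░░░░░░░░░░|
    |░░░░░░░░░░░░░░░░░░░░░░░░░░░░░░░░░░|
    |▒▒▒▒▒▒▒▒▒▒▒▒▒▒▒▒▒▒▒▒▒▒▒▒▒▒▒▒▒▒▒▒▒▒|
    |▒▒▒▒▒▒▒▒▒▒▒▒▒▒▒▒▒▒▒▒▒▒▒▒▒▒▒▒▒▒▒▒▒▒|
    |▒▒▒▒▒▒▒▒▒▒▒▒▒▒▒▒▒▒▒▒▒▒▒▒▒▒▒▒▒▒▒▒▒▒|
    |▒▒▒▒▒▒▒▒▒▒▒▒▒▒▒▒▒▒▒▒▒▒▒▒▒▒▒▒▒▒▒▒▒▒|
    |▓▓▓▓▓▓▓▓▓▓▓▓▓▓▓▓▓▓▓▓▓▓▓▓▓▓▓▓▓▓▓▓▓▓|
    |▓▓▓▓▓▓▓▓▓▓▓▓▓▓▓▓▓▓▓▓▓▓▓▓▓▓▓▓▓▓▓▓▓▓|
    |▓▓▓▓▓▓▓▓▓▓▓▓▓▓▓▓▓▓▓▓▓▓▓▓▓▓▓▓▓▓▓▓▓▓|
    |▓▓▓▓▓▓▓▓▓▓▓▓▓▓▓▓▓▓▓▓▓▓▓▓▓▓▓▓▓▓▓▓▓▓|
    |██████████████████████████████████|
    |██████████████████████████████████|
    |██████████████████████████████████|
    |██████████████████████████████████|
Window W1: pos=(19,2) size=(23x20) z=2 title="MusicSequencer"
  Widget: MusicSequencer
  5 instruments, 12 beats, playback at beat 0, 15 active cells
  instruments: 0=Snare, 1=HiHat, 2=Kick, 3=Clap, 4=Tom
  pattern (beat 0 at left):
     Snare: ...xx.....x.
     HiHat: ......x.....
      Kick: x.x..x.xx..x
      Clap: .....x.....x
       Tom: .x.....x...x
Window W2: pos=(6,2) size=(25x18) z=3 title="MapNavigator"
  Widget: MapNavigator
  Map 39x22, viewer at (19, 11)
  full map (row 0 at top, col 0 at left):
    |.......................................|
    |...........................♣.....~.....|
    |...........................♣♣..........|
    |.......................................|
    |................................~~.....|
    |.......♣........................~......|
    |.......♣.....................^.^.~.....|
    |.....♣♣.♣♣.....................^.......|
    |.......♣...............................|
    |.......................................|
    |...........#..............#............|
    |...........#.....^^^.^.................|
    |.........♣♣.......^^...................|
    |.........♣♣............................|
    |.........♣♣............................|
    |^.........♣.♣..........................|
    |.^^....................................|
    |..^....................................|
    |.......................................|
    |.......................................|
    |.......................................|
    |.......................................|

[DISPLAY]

      ┃ncer      ┃                       
──────┨──────────┨                       
......┃5678901   ┃━┓                     
......┃·····█·   ┃ ┃                     
....^.┃·█·····   ┃─┨                     
......┃█·██··█   ┃ ┃                     
......┃█·····█   ┃ ┃                     
......┃··█···█   ┃ ┃                     
.#....┃          ┃ ┃                     
......┃          ┃░┃                     
......┃          ┃░┃                     
......┃          ┃░┃                     
......┃          ┃░┃                     
......┃          ┃▒┃                     
......┃          ┃▒┃                     
......┃          ┃▒┃                     
━━━━━━┛          ┃▒┃                     
                 ┃━┛                     
━━━━━━━━━━━━━━━━━┛                       
                                         
                                         


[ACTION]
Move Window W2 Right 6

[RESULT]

or          ┃    ┃                       
────────────┨────┨                       
............┃1   ┃━┓                     
............┃·   ┃ ┃                     
..........^.┃·   ┃─┨                     
............┃█   ┃ ┃                     
............┃█   ┃ ┃                     
............┃█   ┃ ┃                     
.......#....┃    ┃ ┃                     
@.^.........┃    ┃░┃                     
^...........┃    ┃░┃                     
............┃    ┃░┃                     
............┃    ┃░┃                     
............┃    ┃▒┃                     
............┃    ┃▒┃                     
............┃    ┃▒┃                     
━━━━━━━━━━━━┛    ┃▒┃                     
                 ┃━┛                     
━━━━━━━━━━━━━━━━━┛                       
                                         
                                         


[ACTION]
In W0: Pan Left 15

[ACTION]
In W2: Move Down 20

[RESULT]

or          ┃    ┃                       
────────────┨────┨                       
............┃1   ┃━┓                     
............┃·   ┃ ┃                     
............┃·   ┃─┨                     
............┃█   ┃ ┃                     
............┃█   ┃ ┃                     
............┃█   ┃ ┃                     
............┃    ┃ ┃                     
@...........┃    ┃░┃                     
            ┃    ┃░┃                     
            ┃    ┃░┃                     
            ┃    ┃░┃                     
            ┃    ┃▒┃                     
            ┃    ┃▒┃                     
            ┃    ┃▒┃                     
━━━━━━━━━━━━┛    ┃▒┃                     
                 ┃━┛                     
━━━━━━━━━━━━━━━━━┛                       
                                         
                                         


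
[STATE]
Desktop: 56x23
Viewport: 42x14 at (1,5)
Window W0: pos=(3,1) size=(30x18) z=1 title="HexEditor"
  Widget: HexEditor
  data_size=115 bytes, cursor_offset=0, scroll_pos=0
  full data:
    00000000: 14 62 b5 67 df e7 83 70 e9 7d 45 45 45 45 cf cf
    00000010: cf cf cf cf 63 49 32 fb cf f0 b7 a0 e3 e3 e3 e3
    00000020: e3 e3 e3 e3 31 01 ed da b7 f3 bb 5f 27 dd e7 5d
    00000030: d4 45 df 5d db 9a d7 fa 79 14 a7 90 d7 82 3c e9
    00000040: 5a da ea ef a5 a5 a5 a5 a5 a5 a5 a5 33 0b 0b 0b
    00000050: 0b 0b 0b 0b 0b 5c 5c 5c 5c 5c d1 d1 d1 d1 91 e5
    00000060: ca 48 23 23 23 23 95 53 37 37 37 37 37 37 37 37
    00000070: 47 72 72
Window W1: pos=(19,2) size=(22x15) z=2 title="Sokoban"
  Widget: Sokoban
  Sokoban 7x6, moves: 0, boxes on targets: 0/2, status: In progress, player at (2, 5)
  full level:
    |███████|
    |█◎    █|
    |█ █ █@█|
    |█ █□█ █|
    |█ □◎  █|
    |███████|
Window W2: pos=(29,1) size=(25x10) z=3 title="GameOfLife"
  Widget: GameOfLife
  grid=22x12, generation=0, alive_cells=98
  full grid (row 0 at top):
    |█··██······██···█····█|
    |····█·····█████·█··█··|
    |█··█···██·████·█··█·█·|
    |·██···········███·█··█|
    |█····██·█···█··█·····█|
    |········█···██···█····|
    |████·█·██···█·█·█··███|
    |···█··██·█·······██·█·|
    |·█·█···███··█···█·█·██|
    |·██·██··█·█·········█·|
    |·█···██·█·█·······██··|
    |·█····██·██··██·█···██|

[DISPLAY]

  ┃00000010  cf cf┃███████  ┃·██··········
  ┃00000020  e3 e3┃█◎    █  ┃█····██·█···█
  ┃00000030  d4 45┃█ █ █@█  ┃········█···█
  ┃00000040  5a da┃█ █□█ █  ┃████·█·██···█
  ┃00000050  0b 0b┃█ □◎  █  ┃···█··██·█···
  ┃00000060  ca 48┃███████  ┗━━━━━━━━━━━━━
  ┃00000070  47 72┃Moves: 0  0/2       ┃  
  ┃               ┃                    ┃  
  ┃               ┃                    ┃  
  ┃               ┃                    ┃  
  ┃               ┃                    ┃  
  ┃               ┗━━━━━━━━━━━━━━━━━━━━┛  
  ┃                            ┃          
  ┗━━━━━━━━━━━━━━━━━━━━━━━━━━━━┛          


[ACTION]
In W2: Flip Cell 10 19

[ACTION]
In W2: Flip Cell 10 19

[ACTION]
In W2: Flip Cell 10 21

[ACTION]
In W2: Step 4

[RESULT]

  ┃00000010  cf cf┃███████  ┃··█··········
  ┃00000020  e3 e3┃█◎    █  ┃··███·█······
  ┃00000030  d4 45┃█ █ █@█  ┃·····██······
  ┃00000040  5a da┃█ █□█ █  ┃██··██·██···█
  ┃00000050  0b 0b┃█ □◎  █  ┃█·████·····██
  ┃00000060  ca 48┃███████  ┗━━━━━━━━━━━━━
  ┃00000070  47 72┃Moves: 0  0/2       ┃  
  ┃               ┃                    ┃  
  ┃               ┃                    ┃  
  ┃               ┃                    ┃  
  ┃               ┃                    ┃  
  ┃               ┗━━━━━━━━━━━━━━━━━━━━┛  
  ┃                            ┃          
  ┗━━━━━━━━━━━━━━━━━━━━━━━━━━━━┛          


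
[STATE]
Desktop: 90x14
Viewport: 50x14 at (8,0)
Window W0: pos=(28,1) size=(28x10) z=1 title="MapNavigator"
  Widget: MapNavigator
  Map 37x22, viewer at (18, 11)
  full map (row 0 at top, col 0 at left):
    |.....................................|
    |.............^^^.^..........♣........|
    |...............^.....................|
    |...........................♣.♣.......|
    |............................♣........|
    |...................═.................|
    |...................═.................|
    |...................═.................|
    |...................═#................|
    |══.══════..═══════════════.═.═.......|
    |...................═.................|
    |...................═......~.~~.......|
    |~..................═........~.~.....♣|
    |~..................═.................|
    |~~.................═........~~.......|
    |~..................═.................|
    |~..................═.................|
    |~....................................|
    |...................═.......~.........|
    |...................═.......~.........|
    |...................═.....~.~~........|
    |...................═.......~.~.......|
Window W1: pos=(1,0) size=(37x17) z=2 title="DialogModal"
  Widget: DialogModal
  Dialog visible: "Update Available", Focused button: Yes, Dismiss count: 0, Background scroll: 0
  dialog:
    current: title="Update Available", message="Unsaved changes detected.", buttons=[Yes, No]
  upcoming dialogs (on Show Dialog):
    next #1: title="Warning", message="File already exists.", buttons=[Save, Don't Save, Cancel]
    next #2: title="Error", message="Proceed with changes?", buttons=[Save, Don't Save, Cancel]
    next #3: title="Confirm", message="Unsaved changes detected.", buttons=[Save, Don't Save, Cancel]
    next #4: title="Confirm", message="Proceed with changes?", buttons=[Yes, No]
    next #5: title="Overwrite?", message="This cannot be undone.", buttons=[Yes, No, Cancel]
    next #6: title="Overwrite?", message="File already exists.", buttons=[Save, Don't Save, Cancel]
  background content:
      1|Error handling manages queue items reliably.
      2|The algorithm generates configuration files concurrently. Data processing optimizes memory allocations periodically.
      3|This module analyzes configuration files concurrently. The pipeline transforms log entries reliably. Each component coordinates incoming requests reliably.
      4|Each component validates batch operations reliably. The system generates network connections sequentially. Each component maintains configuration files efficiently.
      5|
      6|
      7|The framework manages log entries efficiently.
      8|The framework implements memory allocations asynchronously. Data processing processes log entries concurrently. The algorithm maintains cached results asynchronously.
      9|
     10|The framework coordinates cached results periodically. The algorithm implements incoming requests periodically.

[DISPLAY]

━━━━━━━━━━━━━━━━━━━━━━━━━━━━━┓                    
gModal                       ┃━━━━━━━━━━━━━━━━━┓  
─────────────────────────────┨ator             ┃  
handling manages queue items ┃─────────────────┨  
gorithm generates configurati┃.....═#..........┃  
odule analyzes configuration ┃════════════.═.═.┃  
omponent validates batch oper┃.....═...........┃  
─────────────────────────┐   ┃....@═......~.~~.┃  
    Update Available     │   ┃.....═........~.~┃  
nsaved changes detected. │s e┃.....═...........┃  
       [Yes]  No         │all┃━━━━━━━━━━━━━━━━━┛  
─────────────────────────┘   ┃                    
amework coordinates cached re┃                    
                             ┃                    


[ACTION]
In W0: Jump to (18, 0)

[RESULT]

━━━━━━━━━━━━━━━━━━━━━━━━━━━━━┓                    
gModal                       ┃━━━━━━━━━━━━━━━━━┓  
─────────────────────────────┨ator             ┃  
handling manages queue items ┃─────────────────┨  
gorithm generates configurati┃                 ┃  
odule analyzes configuration ┃                 ┃  
omponent validates batch oper┃                 ┃  
─────────────────────────┐   ┃....@............┃  
    Update Available     │   ┃^^.^..........♣..┃  
nsaved changes detected. │s e┃.^...............┃  
       [Yes]  No         │all┃━━━━━━━━━━━━━━━━━┛  
─────────────────────────┘   ┃                    
amework coordinates cached re┃                    
                             ┃                    


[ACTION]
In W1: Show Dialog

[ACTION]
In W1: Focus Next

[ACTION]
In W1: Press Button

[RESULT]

━━━━━━━━━━━━━━━━━━━━━━━━━━━━━┓                    
gModal                       ┃━━━━━━━━━━━━━━━━━┓  
─────────────────────────────┨ator             ┃  
handling manages queue items ┃─────────────────┨  
gorithm generates configurati┃                 ┃  
odule analyzes configuration ┃                 ┃  
omponent validates batch oper┃                 ┃  
                             ┃....@............┃  
                             ┃^^.^..........♣..┃  
amework manages log entries e┃.^...............┃  
amework implements memory all┃━━━━━━━━━━━━━━━━━┛  
                             ┃                    
amework coordinates cached re┃                    
                             ┃                    


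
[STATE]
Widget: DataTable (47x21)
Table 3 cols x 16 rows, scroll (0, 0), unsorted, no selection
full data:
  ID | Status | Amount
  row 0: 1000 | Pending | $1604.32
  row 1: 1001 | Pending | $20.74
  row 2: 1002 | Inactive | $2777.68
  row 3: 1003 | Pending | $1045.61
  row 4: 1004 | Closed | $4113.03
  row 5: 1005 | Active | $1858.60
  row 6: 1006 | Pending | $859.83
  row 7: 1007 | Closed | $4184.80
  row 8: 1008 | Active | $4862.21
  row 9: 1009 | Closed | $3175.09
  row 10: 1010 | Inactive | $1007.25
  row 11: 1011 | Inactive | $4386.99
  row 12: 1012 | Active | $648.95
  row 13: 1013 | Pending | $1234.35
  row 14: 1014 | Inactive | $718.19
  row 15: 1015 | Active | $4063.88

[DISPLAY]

ID  │Status  │Amount                           
────┼────────┼────────                         
1000│Pending │$1604.32                         
1001│Pending │$20.74                           
1002│Inactive│$2777.68                         
1003│Pending │$1045.61                         
1004│Closed  │$4113.03                         
1005│Active  │$1858.60                         
1006│Pending │$859.83                          
1007│Closed  │$4184.80                         
1008│Active  │$4862.21                         
1009│Closed  │$3175.09                         
1010│Inactive│$1007.25                         
1011│Inactive│$4386.99                         
1012│Active  │$648.95                          
1013│Pending │$1234.35                         
1014│Inactive│$718.19                          
1015│Active  │$4063.88                         
                                               
                                               
                                               


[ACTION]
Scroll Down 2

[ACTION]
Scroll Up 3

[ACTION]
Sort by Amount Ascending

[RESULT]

ID  │Status  │Amount ▲                         
────┼────────┼────────                         
1001│Pending │$20.74                           
1012│Active  │$648.95                          
1014│Inactive│$718.19                          
1006│Pending │$859.83                          
1010│Inactive│$1007.25                         
1003│Pending │$1045.61                         
1013│Pending │$1234.35                         
1000│Pending │$1604.32                         
1005│Active  │$1858.60                         
1002│Inactive│$2777.68                         
1009│Closed  │$3175.09                         
1015│Active  │$4063.88                         
1004│Closed  │$4113.03                         
1007│Closed  │$4184.80                         
1011│Inactive│$4386.99                         
1008│Active  │$4862.21                         
                                               
                                               
                                               


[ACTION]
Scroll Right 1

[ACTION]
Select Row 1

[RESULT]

ID  │Status  │Amount ▲                         
────┼────────┼────────                         
1001│Pending │$20.74                           
>012│Active  │$648.95                          
1014│Inactive│$718.19                          
1006│Pending │$859.83                          
1010│Inactive│$1007.25                         
1003│Pending │$1045.61                         
1013│Pending │$1234.35                         
1000│Pending │$1604.32                         
1005│Active  │$1858.60                         
1002│Inactive│$2777.68                         
1009│Closed  │$3175.09                         
1015│Active  │$4063.88                         
1004│Closed  │$4113.03                         
1007│Closed  │$4184.80                         
1011│Inactive│$4386.99                         
1008│Active  │$4862.21                         
                                               
                                               
                                               


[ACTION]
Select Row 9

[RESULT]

ID  │Status  │Amount ▲                         
────┼────────┼────────                         
1001│Pending │$20.74                           
1012│Active  │$648.95                          
1014│Inactive│$718.19                          
1006│Pending │$859.83                          
1010│Inactive│$1007.25                         
1003│Pending │$1045.61                         
1013│Pending │$1234.35                         
1000│Pending │$1604.32                         
1005│Active  │$1858.60                         
>002│Inactive│$2777.68                         
1009│Closed  │$3175.09                         
1015│Active  │$4063.88                         
1004│Closed  │$4113.03                         
1007│Closed  │$4184.80                         
1011│Inactive│$4386.99                         
1008│Active  │$4862.21                         
                                               
                                               
                                               


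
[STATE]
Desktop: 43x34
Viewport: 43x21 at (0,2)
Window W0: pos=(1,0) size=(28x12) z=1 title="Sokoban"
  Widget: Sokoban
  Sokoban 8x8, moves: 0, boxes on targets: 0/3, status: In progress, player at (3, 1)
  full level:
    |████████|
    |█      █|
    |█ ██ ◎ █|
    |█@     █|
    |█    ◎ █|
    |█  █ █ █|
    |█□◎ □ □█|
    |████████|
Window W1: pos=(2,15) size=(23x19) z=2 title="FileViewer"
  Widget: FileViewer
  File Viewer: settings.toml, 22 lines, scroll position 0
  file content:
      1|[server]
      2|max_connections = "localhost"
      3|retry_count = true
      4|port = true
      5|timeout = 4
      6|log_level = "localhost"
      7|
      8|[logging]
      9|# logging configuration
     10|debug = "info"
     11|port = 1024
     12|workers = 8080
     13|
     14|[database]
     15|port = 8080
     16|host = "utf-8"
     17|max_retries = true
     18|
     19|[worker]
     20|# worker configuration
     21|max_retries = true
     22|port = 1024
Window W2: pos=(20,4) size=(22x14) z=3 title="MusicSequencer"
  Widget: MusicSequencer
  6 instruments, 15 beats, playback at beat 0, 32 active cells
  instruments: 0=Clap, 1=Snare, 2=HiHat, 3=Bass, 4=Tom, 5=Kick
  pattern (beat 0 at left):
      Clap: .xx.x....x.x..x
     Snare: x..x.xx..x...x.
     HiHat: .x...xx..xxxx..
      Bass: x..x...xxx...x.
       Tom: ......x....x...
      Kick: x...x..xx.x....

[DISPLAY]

 ┠──────────────────────────┨              
 ┃████████                  ┃              
 ┃█      █          ┏━━━━━━━━━━━━━━━━━━━━┓ 
 ┃█ ██ ◎ █          ┃ MusicSequencer     ┃ 
 ┃█@     █          ┠────────────────────┨ 
 ┃█    ◎ █          ┃      ▼1234567890123┃ 
 ┃█  █ █ █          ┃  Clap·██·█····█·█··┃ 
 ┃█□◎ □ □█          ┃ Snare█··█·██··█···█┃ 
 ┃████████          ┃ HiHat·█···██··████·┃ 
 ┗━━━━━━━━━━━━━━━━━━┃  Bass█··█···███···█┃ 
                    ┃   Tom······█····█··┃ 
                    ┃  Kick█···█··██·█···┃ 
                    ┃                    ┃ 
  ┏━━━━━━━━━━━━━━━━━┃                    ┃ 
  ┃ FileViewer      ┃                    ┃ 
  ┠─────────────────┗━━━━━━━━━━━━━━━━━━━━┛ 
  ┃[server]            ▲┃                  
  ┃max_connections = "l█┃                  
  ┃retry_count = true  ░┃                  
  ┃port = true         ░┃                  
  ┃timeout = 4         ░┃                  


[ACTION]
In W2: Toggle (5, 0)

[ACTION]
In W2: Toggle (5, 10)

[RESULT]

 ┠──────────────────────────┨              
 ┃████████                  ┃              
 ┃█      █          ┏━━━━━━━━━━━━━━━━━━━━┓ 
 ┃█ ██ ◎ █          ┃ MusicSequencer     ┃ 
 ┃█@     █          ┠────────────────────┨ 
 ┃█    ◎ █          ┃      ▼1234567890123┃ 
 ┃█  █ █ █          ┃  Clap·██·█····█·█··┃ 
 ┃█□◎ □ □█          ┃ Snare█··█·██··█···█┃ 
 ┃████████          ┃ HiHat·█···██··████·┃ 
 ┗━━━━━━━━━━━━━━━━━━┃  Bass█··█···███···█┃ 
                    ┃   Tom······█····█··┃ 
                    ┃  Kick····█··██·····┃ 
                    ┃                    ┃ 
  ┏━━━━━━━━━━━━━━━━━┃                    ┃ 
  ┃ FileViewer      ┃                    ┃ 
  ┠─────────────────┗━━━━━━━━━━━━━━━━━━━━┛ 
  ┃[server]            ▲┃                  
  ┃max_connections = "l█┃                  
  ┃retry_count = true  ░┃                  
  ┃port = true         ░┃                  
  ┃timeout = 4         ░┃                  


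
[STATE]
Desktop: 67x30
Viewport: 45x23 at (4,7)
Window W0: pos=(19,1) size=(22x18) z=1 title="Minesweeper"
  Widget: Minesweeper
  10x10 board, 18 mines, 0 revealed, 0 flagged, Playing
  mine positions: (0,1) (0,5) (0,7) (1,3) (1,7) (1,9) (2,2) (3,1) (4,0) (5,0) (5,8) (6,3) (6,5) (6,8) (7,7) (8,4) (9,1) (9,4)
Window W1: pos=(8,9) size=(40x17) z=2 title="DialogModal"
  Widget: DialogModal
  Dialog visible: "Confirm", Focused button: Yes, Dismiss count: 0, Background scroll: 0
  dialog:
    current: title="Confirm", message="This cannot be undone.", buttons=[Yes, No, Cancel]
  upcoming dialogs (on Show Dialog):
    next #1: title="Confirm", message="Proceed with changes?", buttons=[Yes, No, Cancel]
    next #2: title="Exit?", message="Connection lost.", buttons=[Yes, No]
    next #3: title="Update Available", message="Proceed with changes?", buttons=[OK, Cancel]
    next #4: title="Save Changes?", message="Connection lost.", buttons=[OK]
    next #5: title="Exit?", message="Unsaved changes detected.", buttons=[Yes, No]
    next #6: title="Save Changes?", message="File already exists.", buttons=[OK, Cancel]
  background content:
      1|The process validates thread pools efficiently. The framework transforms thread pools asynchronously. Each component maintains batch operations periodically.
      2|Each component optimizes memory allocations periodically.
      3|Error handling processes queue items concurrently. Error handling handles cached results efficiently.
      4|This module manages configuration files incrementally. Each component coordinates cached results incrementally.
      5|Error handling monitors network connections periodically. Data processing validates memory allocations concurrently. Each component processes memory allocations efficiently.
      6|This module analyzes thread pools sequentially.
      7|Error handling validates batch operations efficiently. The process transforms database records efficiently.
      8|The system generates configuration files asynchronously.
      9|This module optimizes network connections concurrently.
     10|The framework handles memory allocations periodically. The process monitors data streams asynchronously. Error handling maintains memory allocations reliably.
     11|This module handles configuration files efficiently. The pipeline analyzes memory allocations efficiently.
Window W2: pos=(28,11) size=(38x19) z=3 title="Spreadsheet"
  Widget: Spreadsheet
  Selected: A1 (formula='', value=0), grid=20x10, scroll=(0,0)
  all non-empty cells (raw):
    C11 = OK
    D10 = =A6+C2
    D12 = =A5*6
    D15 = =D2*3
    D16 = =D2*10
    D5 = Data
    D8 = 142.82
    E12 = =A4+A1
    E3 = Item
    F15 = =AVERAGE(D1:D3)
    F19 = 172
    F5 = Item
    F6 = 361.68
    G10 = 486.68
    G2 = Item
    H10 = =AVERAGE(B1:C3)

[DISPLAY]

               ┃■■■■■■■■■■          ┃        
               ┃■■■■■■■■■■          ┃        
    ┏━━━━━━━━━━━━━━━━━━━━━━━━━━━━━━━━━━━━━━┓ 
    ┃ DialogModal                          ┃ 
    ┠───────────────────┏━━━━━━━━━━━━━━━━━━━━
    ┃The process validat┃ Spreadsheet        
    ┃Each component opti┠────────────────────
    ┃Error handling proc┃A1:                 
    ┃This module manages┃       A       B    
    ┃Error ┌────────────┃--------------------
    ┃This m│        Conf┃  1      [0]       0
    ┃Error │ This cannot┃  2        0       0
    ┃The sy│  [Yes]  No ┃  3        0       0
    ┃This m└────────────┃  4        0       0
    ┃The framework handl┃  5        0       0
    ┃This module handles┃  6        0       0
    ┃                   ┃  7        0       0
    ┃                   ┃  8        0       0
    ┗━━━━━━━━━━━━━━━━━━━┃  9        0       0
                        ┃ 10        0       0
                        ┃ 11        0       0
                        ┃ 12        0       0
                        ┗━━━━━━━━━━━━━━━━━━━━


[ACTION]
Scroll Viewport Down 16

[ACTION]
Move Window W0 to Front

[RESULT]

               ┃■■■■■■■■■■          ┃        
               ┃■■■■■■■■■■          ┃        
    ┏━━━━━━━━━━┃■■■■■■■■■■          ┃━━━━━━┓ 
    ┃ DialogMod┃■■■■■■■■■■          ┃      ┃ 
    ┠──────────┃■■■■■■■■■■          ┃━━━━━━━━
    ┃The proces┃■■■■■■■■■■          ┃        
    ┃Each compo┃■■■■■■■■■■          ┃────────
    ┃Error hand┃                    ┃        
    ┃This modul┃                    ┃   B    
    ┃Error ┌───┃                    ┃--------
    ┃This m│   ┃                    ┃       0
    ┃Error │ Th┗━━━━━━━━━━━━━━━━━━━━┛       0
    ┃The sy│  [Yes]  No ┃  3        0       0
    ┃This m└────────────┃  4        0       0
    ┃The framework handl┃  5        0       0
    ┃This module handles┃  6        0       0
    ┃                   ┃  7        0       0
    ┃                   ┃  8        0       0
    ┗━━━━━━━━━━━━━━━━━━━┃  9        0       0
                        ┃ 10        0       0
                        ┃ 11        0       0
                        ┃ 12        0       0
                        ┗━━━━━━━━━━━━━━━━━━━━


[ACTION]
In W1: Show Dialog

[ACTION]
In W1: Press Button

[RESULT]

               ┃■■■■■■■■■■          ┃        
               ┃■■■■■■■■■■          ┃        
    ┏━━━━━━━━━━┃■■■■■■■■■■          ┃━━━━━━┓ 
    ┃ DialogMod┃■■■■■■■■■■          ┃      ┃ 
    ┠──────────┃■■■■■■■■■■          ┃━━━━━━━━
    ┃The proces┃■■■■■■■■■■          ┃        
    ┃Each compo┃■■■■■■■■■■          ┃────────
    ┃Error hand┃                    ┃        
    ┃This modul┃                    ┃   B    
    ┃Error hand┃                    ┃--------
    ┃This modul┃                    ┃       0
    ┃Error hand┗━━━━━━━━━━━━━━━━━━━━┛       0
    ┃The system generate┃  3        0       0
    ┃This module optimiz┃  4        0       0
    ┃The framework handl┃  5        0       0
    ┃This module handles┃  6        0       0
    ┃                   ┃  7        0       0
    ┃                   ┃  8        0       0
    ┗━━━━━━━━━━━━━━━━━━━┃  9        0       0
                        ┃ 10        0       0
                        ┃ 11        0       0
                        ┃ 12        0       0
                        ┗━━━━━━━━━━━━━━━━━━━━
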